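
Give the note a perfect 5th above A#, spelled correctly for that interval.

E#

A fifth above A lands on the letter E.
A perfect fifth spans 7 semitones, so A# moves to pitch class 5. On the letter E that is E#.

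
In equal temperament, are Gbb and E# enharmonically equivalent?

Gbb = pitch class 5 and E# = pitch class 5 — the same pitch class, so they are enharmonic equivalents.

Yes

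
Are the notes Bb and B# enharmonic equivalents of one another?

No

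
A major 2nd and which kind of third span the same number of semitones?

diminished

A major second spans 2 semitones.
A third spanning 2 semitones is diminished (the major third is 4).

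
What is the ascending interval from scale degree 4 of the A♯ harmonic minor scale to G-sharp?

Scale degree 4 of A# harmonic minor is D#.
D# up to G#: letters D→G make it a fourth; 5 semitones makes it perfect.

perfect fourth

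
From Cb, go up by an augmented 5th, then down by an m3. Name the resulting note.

An augmented fifth up from Cb is G (letter G, 8 semitones up).
A minor third down from G is E (letter E, 3 semitones down).

E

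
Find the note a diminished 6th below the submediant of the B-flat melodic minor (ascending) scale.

B#

The submediant of Bb melodic minor (ascending) is G.
A diminished sixth (7 semitones) below G lands on the letter B, giving B#.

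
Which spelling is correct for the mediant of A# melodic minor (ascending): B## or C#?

C#

Each scale degree takes a distinct letter name. Degree 3 of a scale on A must use the letter C.
C# and B## are enharmonically the same pitch, but only C# uses the letter C, so it is the correct spelling here.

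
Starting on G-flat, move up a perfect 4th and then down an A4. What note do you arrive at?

A perfect fourth up from Gb is Cb (letter C, 5 semitones up).
An augmented fourth down from Cb is Gbb (letter G, 6 semitones down).

Gbb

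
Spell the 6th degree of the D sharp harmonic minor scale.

B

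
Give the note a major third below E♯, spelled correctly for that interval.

A third below E lands on the letter C.
A major third spans 4 semitones, so E# moves to pitch class 1. On the letter C that is C#.

C#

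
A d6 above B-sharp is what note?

G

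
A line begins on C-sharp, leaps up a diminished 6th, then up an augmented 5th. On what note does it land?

A diminished sixth up from C# is Ab (letter A, 7 semitones up).
An augmented fifth up from Ab is E (letter E, 8 semitones up).

E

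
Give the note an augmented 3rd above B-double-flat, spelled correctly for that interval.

A third above B lands on the letter D.
An augmented third spans 5 semitones, so Bbb moves to pitch class 2. On the letter D that is D.

D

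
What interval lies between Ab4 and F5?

The letter names run A→F, a span of 5 letter steps, so the interval is some kind of sixth.
Ab to F is 9 semitones. A major sixth is 9, so 9 makes it major.

major sixth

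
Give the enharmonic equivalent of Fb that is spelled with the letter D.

D##

Plain D sits 2 semitones below Fb, so on the letter D the same pitch needs a double sharp: D##.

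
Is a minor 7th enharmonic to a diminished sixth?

A minor seventh spans 10 semitones; a diminished sixth spans 7.
The spans differ, so they are not enharmonic equivalents.

No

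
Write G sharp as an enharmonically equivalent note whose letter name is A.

Ab

Plain A sits 1 semitone above G#, so on the letter A the same pitch needs a flat: Ab.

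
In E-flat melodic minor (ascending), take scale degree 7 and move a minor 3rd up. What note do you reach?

Scale degree 7 of Eb melodic minor (ascending) is D.
A minor third (3 semitones) above D lands on the letter F, giving F.

F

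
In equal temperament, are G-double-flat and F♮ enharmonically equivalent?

Yes

Gbb = pitch class 5 and F = pitch class 5 — the same pitch class, so they are enharmonic equivalents.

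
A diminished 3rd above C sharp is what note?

Eb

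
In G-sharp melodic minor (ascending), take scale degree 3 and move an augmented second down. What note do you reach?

Scale degree 3 of G# melodic minor (ascending) is B.
An augmented second (3 semitones) below B lands on the letter A, giving Ab.

Ab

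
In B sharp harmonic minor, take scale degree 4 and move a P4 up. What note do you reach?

Scale degree 4 of B# harmonic minor is E#.
A perfect fourth (5 semitones) above E# lands on the letter A, giving A#.

A#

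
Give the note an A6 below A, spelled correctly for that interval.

A sixth below A lands on the letter C.
An augmented sixth spans 10 semitones, so A moves to pitch class 11. On the letter C that is Cb.

Cb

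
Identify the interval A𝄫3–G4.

augmented seventh

The letter names run A→G, a span of 6 letter steps, so the interval is some kind of seventh.
Abb to G is 12 semitones. A major seventh is 11, so 12 makes it augmented.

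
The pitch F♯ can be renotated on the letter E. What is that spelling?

E##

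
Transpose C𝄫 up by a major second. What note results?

A second above C lands on the letter D.
A major second spans 2 semitones, so Cbb moves to pitch class 0. On the letter D that is Dbb.

Dbb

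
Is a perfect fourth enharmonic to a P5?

No

A perfect fourth spans 5 semitones; a perfect fifth spans 7.
The spans differ, so they are not enharmonic equivalents.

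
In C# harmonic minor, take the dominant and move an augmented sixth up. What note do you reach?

The dominant of C# harmonic minor is G#.
An augmented sixth (10 semitones) above G# lands on the letter E, giving E##.

E##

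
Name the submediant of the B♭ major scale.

Degree 6 takes the letter 5 steps above B, which is G.
In major, degree 6 sits 9 semitones above the tonic. Bb + 9 semitones is pitch class 7, spelled on G as G.

G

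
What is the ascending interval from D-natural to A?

perfect fifth

Counting letters D–E–F–G–A gives a fifth.
D→A = 7 semitones, exactly the perfect fifth.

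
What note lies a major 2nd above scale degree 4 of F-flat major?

Scale degree 4 of Fb major is Bbb.
A major second (2 semitones) above Bbb lands on the letter C, giving Cb.

Cb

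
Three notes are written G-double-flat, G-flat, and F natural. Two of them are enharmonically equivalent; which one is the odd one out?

In 12-tone equal temperament, enharmonic equivalents share a pitch class. Gbb is pitch class 5; Gb is pitch class 6; F is pitch class 5.
Gbb and F share pitch class 5, while Gb is pitch class 6.

Gb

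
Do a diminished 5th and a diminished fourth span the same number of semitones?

No

A diminished fifth spans 6 semitones; a diminished fourth spans 4.
The spans differ, so they are not enharmonic equivalents.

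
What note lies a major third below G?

A third below G lands on the letter E.
A major third spans 4 semitones, so G moves to pitch class 3. On the letter E that is Eb.

Eb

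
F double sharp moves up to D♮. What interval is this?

diminished sixth

The letter names run F→D, a span of 5 letter steps, so the interval is some kind of sixth.
F## to D is 7 semitones. A major sixth is 9, so 7 makes it diminished.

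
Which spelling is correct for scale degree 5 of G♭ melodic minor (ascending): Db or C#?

Each scale degree takes a distinct letter name. Degree 5 of a scale on G must use the letter D.
Db and C# are enharmonically the same pitch, but only Db uses the letter D, so it is the correct spelling here.

Db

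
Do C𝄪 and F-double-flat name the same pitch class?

C## is pitch class 2; Fbb is pitch class 3.
The pitch classes differ (2 vs. 3), so they are not enharmonic equivalents.

No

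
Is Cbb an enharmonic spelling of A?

No

Two spellings are enharmonically equivalent only if they share a pitch class.
Here Cbb → 10, A → 9; 9 ≠ 10, so they are not.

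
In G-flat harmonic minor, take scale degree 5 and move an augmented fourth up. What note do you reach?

Scale degree 5 of Gb harmonic minor is Db.
An augmented fourth (6 semitones) above Db lands on the letter G, giving G.

G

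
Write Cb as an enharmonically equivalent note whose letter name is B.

B

Cb is pitch class 11. The letter B alone is pitch class 11.
Pitch class 11 on B needs no accidental: B.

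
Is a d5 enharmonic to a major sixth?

No

A diminished fifth spans 6 semitones; a major sixth spans 9.
The spans differ, so they are not enharmonic equivalents.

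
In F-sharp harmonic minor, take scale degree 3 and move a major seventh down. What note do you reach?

Bb

Scale degree 3 of F# harmonic minor is A.
A major seventh (11 semitones) below A lands on the letter B, giving Bb.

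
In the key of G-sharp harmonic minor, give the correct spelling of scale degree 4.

C#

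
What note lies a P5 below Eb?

Ab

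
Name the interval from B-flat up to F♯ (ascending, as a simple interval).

Counting letters B–C–D–E–F gives a fifth.
Bb→F# = 8 semitones, 1 wider than the perfect fifth (7), so augmented.

augmented fifth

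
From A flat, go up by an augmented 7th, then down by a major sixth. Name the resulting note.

B

An augmented seventh up from Ab is G# (letter G, 12 semitones up).
A major sixth down from G# is B (letter B, 9 semitones down).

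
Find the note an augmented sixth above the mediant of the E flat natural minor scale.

The mediant of Eb natural minor is Gb.
An augmented sixth (10 semitones) above Gb lands on the letter E, giving E.

E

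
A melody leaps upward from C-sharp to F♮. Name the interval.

diminished fourth

The letter names run C→F, a span of 3 letter steps, so the interval is some kind of fourth.
C# to F is 4 semitones. A perfect fourth is 5, so 4 makes it diminished.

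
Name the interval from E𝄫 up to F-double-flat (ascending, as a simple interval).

minor second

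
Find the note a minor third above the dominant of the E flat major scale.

The dominant of Eb major is Bb.
A minor third (3 semitones) above Bb lands on the letter D, giving Db.

Db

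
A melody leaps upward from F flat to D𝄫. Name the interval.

minor sixth

Counting letters F–G–A–B–C–D gives a sixth.
Fb→Dbb = 8 semitones, 1 narrower than the major sixth (9), so minor.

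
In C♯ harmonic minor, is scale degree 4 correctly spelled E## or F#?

F#

Each scale degree takes a distinct letter name. Degree 4 of a scale on C must use the letter F.
F# and E## are enharmonically the same pitch, but only F# uses the letter F, so it is the correct spelling here.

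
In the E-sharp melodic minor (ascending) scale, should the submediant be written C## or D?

Each scale degree takes a distinct letter name. Degree 6 of a scale on E must use the letter C.
C## and D are enharmonically the same pitch, but only C## uses the letter C, so it is the correct spelling here.

C##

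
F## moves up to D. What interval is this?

Counting letters F–G–A–B–C–D gives a sixth.
F##→D = 7 semitones, 2 narrower than the major sixth (9), so diminished.

diminished sixth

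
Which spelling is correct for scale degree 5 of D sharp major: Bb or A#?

A#

Each scale degree takes a distinct letter name. Degree 5 of a scale on D must use the letter A.
A# and Bb are enharmonically the same pitch, but only A# uses the letter A, so it is the correct spelling here.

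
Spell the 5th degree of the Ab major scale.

Eb

Degree 5 takes the letter 4 steps above A, which is E.
In major, degree 5 sits 7 semitones above the tonic. Ab + 7 semitones is pitch class 3, spelled on E as Eb.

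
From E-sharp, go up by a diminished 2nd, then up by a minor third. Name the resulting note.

Ab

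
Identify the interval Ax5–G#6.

diminished seventh

Counting letters A–B–C–D–E–F–G gives a seventh.
A##→G# = 9 semitones, 2 narrower than the major seventh (11), so diminished.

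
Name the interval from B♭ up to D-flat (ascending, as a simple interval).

minor third

Counting letters B–C–D gives a third.
Bb→Db = 3 semitones, 1 narrower than the major third (4), so minor.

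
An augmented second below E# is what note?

D

E down a major second is D, so the target letter is D.
From E#, an augmented second is 3 semitones down: D.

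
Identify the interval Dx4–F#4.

diminished third

The letter names run D→F, a span of 2 letter steps, so the interval is some kind of third.
D## to F# is 2 semitones. A major third is 4, so 2 makes it diminished.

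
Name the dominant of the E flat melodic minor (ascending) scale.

Bb

The Eb melodic minor (ascending) scale runs Eb F Gb Ab Bb C D.
Degree 5 is Bb.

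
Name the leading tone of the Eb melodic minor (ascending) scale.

The Eb melodic minor (ascending) scale runs Eb F Gb Ab Bb C D.
Degree 7 is D.

D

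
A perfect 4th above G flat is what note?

G up a perfect fourth is C, so the target letter is C.
From Gb, a perfect fourth is 5 semitones up: Cb.

Cb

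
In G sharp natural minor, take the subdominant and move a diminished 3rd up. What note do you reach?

Eb

The subdominant of G# natural minor is C#.
A diminished third (2 semitones) above C# lands on the letter E, giving Eb.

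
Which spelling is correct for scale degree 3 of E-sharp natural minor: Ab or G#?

G#

Each scale degree takes a distinct letter name. Degree 3 of a scale on E must use the letter G.
G# and Ab are enharmonically the same pitch, but only G# uses the letter G, so it is the correct spelling here.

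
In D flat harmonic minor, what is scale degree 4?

Degree 4 takes the letter 3 steps above D, which is G.
In harmonic minor, degree 4 sits 5 semitones above the tonic. Db + 5 semitones is pitch class 6, spelled on G as Gb.

Gb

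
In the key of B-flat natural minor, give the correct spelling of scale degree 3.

The Bb natural minor scale runs Bb C Db Eb F Gb Ab.
Degree 3 is Db.

Db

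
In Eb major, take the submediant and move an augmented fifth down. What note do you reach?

Fb

The submediant of Eb major is C.
An augmented fifth (8 semitones) below C lands on the letter F, giving Fb.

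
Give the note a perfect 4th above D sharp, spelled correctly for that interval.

G#

D up a perfect fourth is G, so the target letter is G.
From D#, a perfect fourth is 5 semitones up: G#.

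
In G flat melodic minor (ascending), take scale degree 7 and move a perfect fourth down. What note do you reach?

C

Scale degree 7 of Gb melodic minor (ascending) is F.
A perfect fourth (5 semitones) below F lands on the letter C, giving C.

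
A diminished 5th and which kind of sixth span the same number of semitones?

doubly diminished

A diminished fifth spans 6 semitones.
A sixth spanning 6 semitones is doubly diminished (the major sixth is 9).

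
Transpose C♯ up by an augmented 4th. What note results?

A fourth above C lands on the letter F.
An augmented fourth spans 6 semitones, so C# moves to pitch class 7. On the letter F that is F##.

F##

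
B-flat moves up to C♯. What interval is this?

augmented second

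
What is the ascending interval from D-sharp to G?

Counting letters D–E–F–G gives a fourth.
D#→G = 4 semitones, 1 narrower than the perfect fourth (5), so diminished.

diminished fourth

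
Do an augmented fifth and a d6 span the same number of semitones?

An augmented fifth spans 8 semitones; a diminished sixth spans 7.
The spans differ, so they are not enharmonic equivalents.

No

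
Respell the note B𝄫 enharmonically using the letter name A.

A

Plain A sits at the same pitch as Bbb, so on the letter A the same pitch needs a natural: A.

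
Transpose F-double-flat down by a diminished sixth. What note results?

A sixth below F lands on the letter A.
A diminished sixth spans 7 semitones, so Fbb moves to pitch class 8. On the letter A that is Ab.

Ab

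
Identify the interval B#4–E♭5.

doubly diminished fourth

The letter names run B→E, a span of 3 letter steps, so the interval is some kind of fourth.
B# to Eb is 3 semitones. A perfect fourth is 5, so 3 makes it doubly diminished.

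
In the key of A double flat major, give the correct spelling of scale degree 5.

Ebb

The Abb major scale runs Abb Bbb Cb Dbb Ebb Fb Gb.
Degree 5 is Ebb.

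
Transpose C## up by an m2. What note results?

D#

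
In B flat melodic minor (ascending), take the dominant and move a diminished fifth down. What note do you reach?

The dominant of Bb melodic minor (ascending) is F.
A diminished fifth (6 semitones) below F lands on the letter B, giving B.

B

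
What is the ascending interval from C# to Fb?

The letter names run C→F, a span of 3 letter steps, so the interval is some kind of fourth.
C# to Fb is 3 semitones. A perfect fourth is 5, so 3 makes it doubly diminished.

doubly diminished fourth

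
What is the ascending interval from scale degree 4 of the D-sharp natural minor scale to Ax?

Scale degree 4 of D# natural minor is G#.
G# up to A##: letters G→A make it a second; 3 semitones makes it augmented.

augmented second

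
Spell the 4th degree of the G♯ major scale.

The G# major scale runs G# A# B# C# D# E# F##.
Degree 4 is C#.

C#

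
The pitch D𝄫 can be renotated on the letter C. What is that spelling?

Plain C sits at the same pitch as Dbb, so on the letter C the same pitch needs a natural: C.

C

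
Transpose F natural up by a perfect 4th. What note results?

Bb

F up a perfect fourth is Bb, so the target letter is B.
From F, a perfect fourth is 5 semitones up: Bb.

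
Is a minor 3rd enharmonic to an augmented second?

Yes

A minor third spans 3 semitones; an augmented second spans 3.
They are enharmonically equivalent.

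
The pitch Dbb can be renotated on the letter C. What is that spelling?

Plain C sits at the same pitch as Dbb, so on the letter C the same pitch needs a natural: C.

C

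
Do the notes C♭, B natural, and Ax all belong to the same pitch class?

Yes

Cb is pitch class 11; B is pitch class 11; A## is pitch class 11.
All spellings map to pitch class 11, so they are enharmonically equivalent.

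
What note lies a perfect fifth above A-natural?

E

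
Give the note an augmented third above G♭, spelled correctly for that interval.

A third above G lands on the letter B.
An augmented third spans 5 semitones, so Gb moves to pitch class 11. On the letter B that is B.

B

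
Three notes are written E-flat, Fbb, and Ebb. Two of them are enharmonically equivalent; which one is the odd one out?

In 12-tone equal temperament, enharmonic equivalents share a pitch class. Eb is pitch class 3; Fbb is pitch class 3; Ebb is pitch class 2.
Eb and Fbb share pitch class 3, while Ebb is pitch class 2.

Ebb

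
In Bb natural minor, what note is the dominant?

F

The Bb natural minor scale runs Bb C Db Eb F Gb Ab.
Degree 5 is F.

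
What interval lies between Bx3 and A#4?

Counting letters B–C–D–E–F–G–A gives a seventh.
B##→A# = 9 semitones, 2 narrower than the major seventh (11), so diminished.

diminished seventh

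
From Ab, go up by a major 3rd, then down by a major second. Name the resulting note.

A major third up from Ab is C (letter C, 4 semitones up).
A major second down from C is Bb (letter B, 2 semitones down).

Bb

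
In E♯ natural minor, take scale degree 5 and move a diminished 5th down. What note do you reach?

Scale degree 5 of E# natural minor is B#.
A diminished fifth (6 semitones) below B# lands on the letter E, giving E##.

E##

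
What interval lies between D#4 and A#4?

The letter names run D→A, a span of 4 letter steps, so the interval is some kind of fifth.
D# to A# is 7 semitones. A perfect fifth is 7, so 7 makes it perfect.

perfect fifth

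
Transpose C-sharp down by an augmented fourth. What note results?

C down a perfect fourth is G, so the target letter is G.
From C#, an augmented fourth is 6 semitones down: G.

G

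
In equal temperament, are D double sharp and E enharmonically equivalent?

Yes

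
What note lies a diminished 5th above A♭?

A up a perfect fifth is E, so the target letter is E.
From Ab, a diminished fifth is 6 semitones up: Ebb.

Ebb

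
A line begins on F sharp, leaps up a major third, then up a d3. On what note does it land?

C

A major third up from F# is A# (letter A, 4 semitones up).
A diminished third up from A# is C (letter C, 2 semitones up).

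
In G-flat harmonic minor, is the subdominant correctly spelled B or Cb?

Cb

Each scale degree takes a distinct letter name. Degree 4 of a scale on G must use the letter C.
Cb and B are enharmonically the same pitch, but only Cb uses the letter C, so it is the correct spelling here.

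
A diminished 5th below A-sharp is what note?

D##

A fifth below A lands on the letter D.
A diminished fifth spans 6 semitones, so A# moves to pitch class 4. On the letter D that is D##.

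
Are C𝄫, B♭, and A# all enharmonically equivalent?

Cbb is pitch class 10; Bb is pitch class 10; A# is pitch class 10.
All spellings map to pitch class 10, so they are enharmonically equivalent.

Yes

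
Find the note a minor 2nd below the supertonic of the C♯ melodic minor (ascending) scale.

The supertonic of C# melodic minor (ascending) is D#.
A minor second (1 semitone) below D# lands on the letter C, giving C##.

C##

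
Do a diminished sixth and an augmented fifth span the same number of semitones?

No

A diminished sixth spans 7 semitones; an augmented fifth spans 8.
The spans differ, so they are not enharmonic equivalents.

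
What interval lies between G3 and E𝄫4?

Counting letters G–A–B–C–D–E gives a sixth.
G→Ebb = 7 semitones, 2 narrower than the major sixth (9), so diminished.

diminished sixth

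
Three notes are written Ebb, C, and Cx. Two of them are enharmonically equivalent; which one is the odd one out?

C

In 12-tone equal temperament, enharmonic equivalents share a pitch class. Ebb is pitch class 2; C is pitch class 0; C## is pitch class 2.
Ebb and C## share pitch class 2, while C is pitch class 0.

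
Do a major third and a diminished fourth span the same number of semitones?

A major third spans 4 semitones; a diminished fourth spans 4.
They are enharmonically equivalent.

Yes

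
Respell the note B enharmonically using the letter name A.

Plain A sits 2 semitones below B, so on the letter A the same pitch needs a double sharp: A##.

A##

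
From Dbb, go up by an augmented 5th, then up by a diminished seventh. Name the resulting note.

An augmented fifth up from Dbb is Ab (letter A, 8 semitones up).
A diminished seventh up from Ab is Gbb (letter G, 9 semitones up).

Gbb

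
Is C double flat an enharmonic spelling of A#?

Yes

Cbb is pitch class 10; A# is pitch class 10.
All spellings map to pitch class 10, so they are enharmonically equivalent.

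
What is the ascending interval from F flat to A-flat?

major third

Counting letters F–G–A gives a third.
Fb→Ab = 4 semitones, exactly the major third.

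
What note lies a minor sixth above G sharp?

G up a major sixth is E, so the target letter is E.
From G#, a minor sixth is 8 semitones up: E.

E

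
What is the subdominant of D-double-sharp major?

G##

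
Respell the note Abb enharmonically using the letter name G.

G

Abb is pitch class 7. The letter G alone is pitch class 7.
Pitch class 7 on G needs no accidental: G.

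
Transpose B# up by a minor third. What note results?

D#

B up a major third is D#, so the target letter is D.
From B#, a minor third is 3 semitones up: D#.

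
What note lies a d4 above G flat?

Cbb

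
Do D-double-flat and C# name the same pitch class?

Two spellings are enharmonically equivalent only if they share a pitch class.
Here Dbb → 0, C# → 1; 0 ≠ 1, so they are not.

No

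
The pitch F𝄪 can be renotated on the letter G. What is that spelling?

Plain G sits at the same pitch as F##, so on the letter G the same pitch needs a natural: G.

G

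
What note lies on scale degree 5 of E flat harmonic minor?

Bb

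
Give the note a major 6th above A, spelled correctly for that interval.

A sixth above A lands on the letter F.
A major sixth spans 9 semitones, so A moves to pitch class 6. On the letter F that is F#.

F#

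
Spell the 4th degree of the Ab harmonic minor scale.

Db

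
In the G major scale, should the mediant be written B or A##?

Each scale degree takes a distinct letter name. Degree 3 of a scale on G must use the letter B.
B and A## are enharmonically the same pitch, but only B uses the letter B, so it is the correct spelling here.

B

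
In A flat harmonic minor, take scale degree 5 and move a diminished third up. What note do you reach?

Scale degree 5 of Ab harmonic minor is Eb.
A diminished third (2 semitones) above Eb lands on the letter G, giving Gbb.

Gbb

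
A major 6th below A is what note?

C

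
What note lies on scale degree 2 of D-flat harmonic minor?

Degree 2 takes the letter 1 step above D, which is E.
In harmonic minor, degree 2 sits 2 semitones above the tonic. Db + 2 semitones is pitch class 3, spelled on E as Eb.

Eb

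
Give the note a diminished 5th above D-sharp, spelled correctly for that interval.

D up a perfect fifth is A, so the target letter is A.
From D#, a diminished fifth is 6 semitones up: A.

A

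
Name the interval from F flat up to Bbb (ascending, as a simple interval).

perfect fourth

Counting letters F–G–A–B gives a fourth.
Fb→Bbb = 5 semitones, exactly the perfect fourth.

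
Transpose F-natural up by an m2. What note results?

Gb

A second above F lands on the letter G.
A minor second spans 1 semitone, so F moves to pitch class 6. On the letter G that is Gb.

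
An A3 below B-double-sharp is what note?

B down a major third is G, so the target letter is G.
From B##, an augmented third is 5 semitones down: G#.

G#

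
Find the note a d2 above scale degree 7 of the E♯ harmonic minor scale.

Scale degree 7 of E# harmonic minor is D##.
A diminished second (0 semitones) above D## lands on the letter E, giving E.

E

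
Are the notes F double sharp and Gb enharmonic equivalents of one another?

Two spellings are enharmonically equivalent only if they share a pitch class.
Here F## → 7, Gb → 6; 6 ≠ 7, so they are not.

No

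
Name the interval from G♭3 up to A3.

augmented second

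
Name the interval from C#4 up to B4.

minor seventh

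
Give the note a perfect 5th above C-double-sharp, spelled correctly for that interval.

C up a perfect fifth is G, so the target letter is G.
From C##, a perfect fifth is 7 semitones up: G##.

G##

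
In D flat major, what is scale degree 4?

The Db major scale runs Db Eb F Gb Ab Bb C.
Degree 4 is Gb.

Gb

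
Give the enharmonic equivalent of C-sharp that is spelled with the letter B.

Plain B sits 2 semitones below C#, so on the letter B the same pitch needs a double sharp: B##.

B##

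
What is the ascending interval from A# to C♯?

minor third

Counting letters A–B–C gives a third.
A#→C# = 3 semitones, 1 narrower than the major third (4), so minor.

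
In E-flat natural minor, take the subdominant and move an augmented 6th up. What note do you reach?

The subdominant of Eb natural minor is Ab.
An augmented sixth (10 semitones) above Ab lands on the letter F, giving F#.

F#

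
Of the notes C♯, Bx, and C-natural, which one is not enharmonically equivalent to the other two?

C

In 12-tone equal temperament, enharmonic equivalents share a pitch class. C# is pitch class 1; B## is pitch class 1; C is pitch class 0.
C# and B## share pitch class 1, while C is pitch class 0.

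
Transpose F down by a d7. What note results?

G#

F down a major seventh is Gb, so the target letter is G.
From F, a diminished seventh is 9 semitones down: G#.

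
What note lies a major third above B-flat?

B up a major third is D#, so the target letter is D.
From Bb, a major third is 4 semitones up: D.

D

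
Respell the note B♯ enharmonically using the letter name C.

C

Plain C sits at the same pitch as B#, so on the letter C the same pitch needs a natural: C.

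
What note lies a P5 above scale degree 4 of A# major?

A#

Scale degree 4 of A# major is D#.
A perfect fifth (7 semitones) above D# lands on the letter A, giving A#.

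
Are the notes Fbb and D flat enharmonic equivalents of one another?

Fbb is pitch class 3; Db is pitch class 1.
The pitch classes differ (3 vs. 1), so they are not enharmonic equivalents.

No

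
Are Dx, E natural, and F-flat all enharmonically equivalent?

Yes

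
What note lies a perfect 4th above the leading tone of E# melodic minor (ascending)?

G##

The leading tone of E# melodic minor (ascending) is D##.
A perfect fourth (5 semitones) above D## lands on the letter G, giving G##.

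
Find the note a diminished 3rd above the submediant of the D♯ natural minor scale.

The submediant of D# natural minor is B.
A diminished third (2 semitones) above B lands on the letter D, giving Db.

Db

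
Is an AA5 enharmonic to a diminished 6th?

No

A doubly augmented fifth spans 9 semitones; a diminished sixth spans 7.
The spans differ, so they are not enharmonic equivalents.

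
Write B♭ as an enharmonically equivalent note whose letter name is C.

Cbb

Bb is pitch class 10. The letter C alone is pitch class 0.
To reach pitch class 10 from C requires an offset of -2 semitones, i.e. double flat: Cbb.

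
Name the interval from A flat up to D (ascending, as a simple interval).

The letter names run A→D, a span of 3 letter steps, so the interval is some kind of fourth.
Ab to D is 6 semitones. A perfect fourth is 5, so 6 makes it augmented.

augmented fourth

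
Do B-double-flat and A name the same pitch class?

Yes

Bbb is pitch class 9; A is pitch class 9.
All spellings map to pitch class 9, so they are enharmonically equivalent.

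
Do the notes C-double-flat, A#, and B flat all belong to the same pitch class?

Yes

Cbb is pitch class 10; A# is pitch class 10; Bb is pitch class 10.
All spellings map to pitch class 10, so they are enharmonically equivalent.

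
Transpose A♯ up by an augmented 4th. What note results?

D##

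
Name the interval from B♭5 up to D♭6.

minor third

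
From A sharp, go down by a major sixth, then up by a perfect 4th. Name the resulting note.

A major sixth down from A# is C# (letter C, 9 semitones down).
A perfect fourth up from C# is F# (letter F, 5 semitones up).

F#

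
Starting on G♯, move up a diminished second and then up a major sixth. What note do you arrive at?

A diminished second up from G# is Ab (letter A, 0 semitones up).
A major sixth up from Ab is F (letter F, 9 semitones up).

F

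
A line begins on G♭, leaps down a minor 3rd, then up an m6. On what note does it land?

Cb

A minor third down from Gb is Eb (letter E, 3 semitones down).
A minor sixth up from Eb is Cb (letter C, 8 semitones up).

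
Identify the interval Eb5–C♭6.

The letter names run E→C, a span of 5 letter steps, so the interval is some kind of sixth.
Eb to Cb is 8 semitones. A major sixth is 9, so 8 makes it minor.

minor sixth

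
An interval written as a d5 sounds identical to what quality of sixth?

doubly diminished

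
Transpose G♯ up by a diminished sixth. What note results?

Eb

G up a major sixth is E, so the target letter is E.
From G#, a diminished sixth is 7 semitones up: Eb.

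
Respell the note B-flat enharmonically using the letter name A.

A#

Plain A sits 1 semitone below Bb, so on the letter A the same pitch needs a sharp: A#.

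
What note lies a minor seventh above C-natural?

A seventh above C lands on the letter B.
A minor seventh spans 10 semitones, so C moves to pitch class 10. On the letter B that is Bb.

Bb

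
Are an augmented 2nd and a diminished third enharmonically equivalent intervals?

An augmented second spans 3 semitones; a diminished third spans 2.
The spans differ, so they are not enharmonic equivalents.

No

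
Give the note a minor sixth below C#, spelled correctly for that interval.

A sixth below C lands on the letter E.
A minor sixth spans 8 semitones, so C# moves to pitch class 5. On the letter E that is E#.

E#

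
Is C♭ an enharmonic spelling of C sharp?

No

Two spellings are enharmonically equivalent only if they share a pitch class.
Here Cb → 11, C# → 1; 1 ≠ 11, so they are not.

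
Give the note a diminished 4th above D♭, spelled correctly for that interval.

A fourth above D lands on the letter G.
A diminished fourth spans 4 semitones, so Db moves to pitch class 5. On the letter G that is Gbb.

Gbb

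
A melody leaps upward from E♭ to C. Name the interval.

The letter names run E→C, a span of 5 letter steps, so the interval is some kind of sixth.
Eb to C is 9 semitones. A major sixth is 9, so 9 makes it major.

major sixth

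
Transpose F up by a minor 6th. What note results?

Db

A sixth above F lands on the letter D.
A minor sixth spans 8 semitones, so F moves to pitch class 1. On the letter D that is Db.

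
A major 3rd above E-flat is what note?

E up a major third is G#, so the target letter is G.
From Eb, a major third is 4 semitones up: G.

G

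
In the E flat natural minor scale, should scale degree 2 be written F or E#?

F

Each scale degree takes a distinct letter name. Degree 2 of a scale on E must use the letter F.
F and E# are enharmonically the same pitch, but only F uses the letter F, so it is the correct spelling here.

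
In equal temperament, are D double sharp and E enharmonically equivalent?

D## = pitch class 4 and E = pitch class 4 — the same pitch class, so they are enharmonic equivalents.

Yes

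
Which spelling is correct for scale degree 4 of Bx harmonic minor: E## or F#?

Each scale degree takes a distinct letter name. Degree 4 of a scale on B must use the letter E.
E## and F# are enharmonically the same pitch, but only E## uses the letter E, so it is the correct spelling here.

E##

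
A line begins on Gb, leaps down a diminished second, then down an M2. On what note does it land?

A diminished second down from Gb is F# (letter F, 0 semitones down).
A major second down from F# is E (letter E, 2 semitones down).

E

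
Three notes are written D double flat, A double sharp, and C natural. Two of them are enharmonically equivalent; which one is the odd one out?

A##

In 12-tone equal temperament, enharmonic equivalents share a pitch class. Dbb is pitch class 0; A## is pitch class 11; C is pitch class 0.
Dbb and C share pitch class 0, while A## is pitch class 11.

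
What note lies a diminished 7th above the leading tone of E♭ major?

Cb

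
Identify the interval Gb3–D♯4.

The letter names run G→D, a span of 4 letter steps, so the interval is some kind of fifth.
Gb to D# is 9 semitones. A perfect fifth is 7, so 9 makes it doubly augmented.

doubly augmented fifth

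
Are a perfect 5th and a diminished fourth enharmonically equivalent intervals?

A perfect fifth spans 7 semitones; a diminished fourth spans 4.
The spans differ, so they are not enharmonic equivalents.

No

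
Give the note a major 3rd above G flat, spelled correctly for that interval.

Bb

G up a major third is B, so the target letter is B.
From Gb, a major third is 4 semitones up: Bb.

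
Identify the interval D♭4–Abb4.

diminished fifth

Counting letters D–E–F–G–A gives a fifth.
Db→Abb = 6 semitones, 1 narrower than the perfect fifth (7), so diminished.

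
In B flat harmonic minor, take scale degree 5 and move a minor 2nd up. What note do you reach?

Gb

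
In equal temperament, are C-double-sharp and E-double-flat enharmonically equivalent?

C## = pitch class 2 and Ebb = pitch class 2 — the same pitch class, so they are enharmonic equivalents.

Yes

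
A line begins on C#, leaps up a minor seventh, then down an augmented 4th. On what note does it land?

A minor seventh up from C# is B (letter B, 10 semitones up).
An augmented fourth down from B is F (letter F, 6 semitones down).

F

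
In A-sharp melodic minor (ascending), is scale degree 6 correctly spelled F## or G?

F##

Each scale degree takes a distinct letter name. Degree 6 of a scale on A must use the letter F.
F## and G are enharmonically the same pitch, but only F## uses the letter F, so it is the correct spelling here.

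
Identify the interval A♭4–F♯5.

augmented sixth

Counting letters A–B–C–D–E–F gives a sixth.
Ab→F# = 10 semitones, 1 wider than the major sixth (9), so augmented.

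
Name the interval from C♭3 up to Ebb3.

minor third

Counting letters C–D–E gives a third.
Cb→Ebb = 3 semitones, 1 narrower than the major third (4), so minor.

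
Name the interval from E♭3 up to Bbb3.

Counting letters E–F–G–A–B gives a fifth.
Eb→Bbb = 6 semitones, 1 narrower than the perfect fifth (7), so diminished.

diminished fifth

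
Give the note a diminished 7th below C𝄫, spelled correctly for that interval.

A seventh below C lands on the letter D.
A diminished seventh spans 9 semitones, so Cbb moves to pitch class 1. On the letter D that is Db.

Db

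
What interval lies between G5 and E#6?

Counting letters G–A–B–C–D–E gives a sixth.
G→E# = 10 semitones, 1 wider than the major sixth (9), so augmented.

augmented sixth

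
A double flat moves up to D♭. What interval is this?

augmented fourth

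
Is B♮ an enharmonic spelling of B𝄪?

Two spellings are enharmonically equivalent only if they share a pitch class.
Here B → 11, B## → 1; 1 ≠ 11, so they are not.

No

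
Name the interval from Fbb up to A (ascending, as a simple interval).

doubly augmented third

Counting letters F–G–A gives a third.
Fbb→A = 6 semitones, 2 wider than the major third (4), so doubly augmented.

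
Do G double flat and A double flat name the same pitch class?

No

Gbb is pitch class 5; Abb is pitch class 7.
The pitch classes differ (5 vs. 7), so they are not enharmonic equivalents.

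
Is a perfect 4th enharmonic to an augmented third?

A perfect fourth spans 5 semitones; an augmented third spans 5.
They are enharmonically equivalent.

Yes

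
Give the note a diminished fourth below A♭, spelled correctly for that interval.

A fourth below A lands on the letter E.
A diminished fourth spans 4 semitones, so Ab moves to pitch class 4. On the letter E that is E.

E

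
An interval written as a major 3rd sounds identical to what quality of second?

doubly augmented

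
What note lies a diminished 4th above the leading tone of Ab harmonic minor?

Cb

The leading tone of Ab harmonic minor is G.
A diminished fourth (4 semitones) above G lands on the letter C, giving Cb.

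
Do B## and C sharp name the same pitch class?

Yes

B## = pitch class 1 and C# = pitch class 1 — the same pitch class, so they are enharmonic equivalents.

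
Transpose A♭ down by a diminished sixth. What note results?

A down a major sixth is C, so the target letter is C.
From Ab, a diminished sixth is 7 semitones down: C#.

C#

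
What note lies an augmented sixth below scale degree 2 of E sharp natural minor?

Scale degree 2 of E# natural minor is F##.
An augmented sixth (10 semitones) below F## lands on the letter A, giving A.

A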